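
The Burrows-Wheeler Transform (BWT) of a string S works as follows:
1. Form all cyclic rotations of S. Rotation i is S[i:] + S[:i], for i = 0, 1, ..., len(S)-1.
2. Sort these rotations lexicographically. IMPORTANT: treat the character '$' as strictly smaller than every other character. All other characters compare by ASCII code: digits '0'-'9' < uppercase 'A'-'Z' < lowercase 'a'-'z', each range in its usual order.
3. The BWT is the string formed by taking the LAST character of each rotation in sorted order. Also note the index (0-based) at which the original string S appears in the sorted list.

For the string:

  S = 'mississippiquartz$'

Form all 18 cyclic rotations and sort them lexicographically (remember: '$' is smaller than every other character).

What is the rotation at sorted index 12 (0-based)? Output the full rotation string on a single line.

All 18 rotations (rotation i = S[i:]+S[:i]):
  rot[0] = mississippiquartz$
  rot[1] = ississippiquartz$m
  rot[2] = ssissippiquartz$mi
  rot[3] = sissippiquartz$mis
  rot[4] = issippiquartz$miss
  rot[5] = ssippiquartz$missi
  rot[6] = sippiquartz$missis
  rot[7] = ippiquartz$mississ
  rot[8] = ppiquartz$mississi
  rot[9] = piquartz$mississip
  rot[10] = iquartz$mississipp
  rot[11] = quartz$mississippi
  rot[12] = uartz$mississippiq
  rot[13] = artz$mississippiqu
  rot[14] = rtz$mississippiqua
  rot[15] = tz$mississippiquar
  rot[16] = z$mississippiquart
  rot[17] = $mississippiquartz
Sorted (with $ < everything):
  sorted[0] = $mississippiquartz
  sorted[1] = artz$mississippiqu
  sorted[2] = ippiquartz$mississ
  sorted[3] = iquartz$mississipp
  sorted[4] = issippiquartz$miss
  sorted[5] = ississippiquartz$m
  sorted[6] = mississippiquartz$
  sorted[7] = piquartz$mississip
  sorted[8] = ppiquartz$mississi
  sorted[9] = quartz$mississippi
  sorted[10] = rtz$mississippiqua
  sorted[11] = sippiquartz$missis
  sorted[12] = sissippiquartz$mis
  sorted[13] = ssippiquartz$missi
  sorted[14] = ssissippiquartz$mi
  sorted[15] = tz$mississippiquar
  sorted[16] = uartz$mississippiq
  sorted[17] = z$mississippiquart
sorted[12] = sissippiquartz$mis

Answer: sissippiquartz$mis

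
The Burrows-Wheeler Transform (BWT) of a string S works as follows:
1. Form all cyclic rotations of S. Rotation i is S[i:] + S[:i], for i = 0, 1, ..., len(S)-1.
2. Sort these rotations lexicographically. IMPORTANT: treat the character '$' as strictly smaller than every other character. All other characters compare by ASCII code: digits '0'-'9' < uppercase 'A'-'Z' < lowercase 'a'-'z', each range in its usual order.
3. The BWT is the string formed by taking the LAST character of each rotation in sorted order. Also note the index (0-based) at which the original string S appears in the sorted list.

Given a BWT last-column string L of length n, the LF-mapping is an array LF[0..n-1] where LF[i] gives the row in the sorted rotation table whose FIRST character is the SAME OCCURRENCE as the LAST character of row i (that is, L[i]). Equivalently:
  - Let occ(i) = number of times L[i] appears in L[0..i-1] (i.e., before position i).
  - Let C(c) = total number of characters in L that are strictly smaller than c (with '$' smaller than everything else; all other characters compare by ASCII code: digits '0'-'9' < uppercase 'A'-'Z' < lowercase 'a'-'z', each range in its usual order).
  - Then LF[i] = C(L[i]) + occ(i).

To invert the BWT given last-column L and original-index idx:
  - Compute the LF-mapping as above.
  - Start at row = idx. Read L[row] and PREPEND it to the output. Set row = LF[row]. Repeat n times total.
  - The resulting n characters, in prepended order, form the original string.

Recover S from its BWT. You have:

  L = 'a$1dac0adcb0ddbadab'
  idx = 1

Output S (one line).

Answer: 0aadadcbbd10bddcaa$

Derivation:
LF mapping: 4 0 3 14 5 12 1 6 15 13 9 2 16 17 10 7 18 8 11
Walk LF starting at row 1, prepending L[row]:
  step 1: row=1, L[1]='$', prepend. Next row=LF[1]=0
  step 2: row=0, L[0]='a', prepend. Next row=LF[0]=4
  step 3: row=4, L[4]='a', prepend. Next row=LF[4]=5
  step 4: row=5, L[5]='c', prepend. Next row=LF[5]=12
  step 5: row=12, L[12]='d', prepend. Next row=LF[12]=16
  step 6: row=16, L[16]='d', prepend. Next row=LF[16]=18
  step 7: row=18, L[18]='b', prepend. Next row=LF[18]=11
  step 8: row=11, L[11]='0', prepend. Next row=LF[11]=2
  step 9: row=2, L[2]='1', prepend. Next row=LF[2]=3
  step 10: row=3, L[3]='d', prepend. Next row=LF[3]=14
  step 11: row=14, L[14]='b', prepend. Next row=LF[14]=10
  step 12: row=10, L[10]='b', prepend. Next row=LF[10]=9
  step 13: row=9, L[9]='c', prepend. Next row=LF[9]=13
  step 14: row=13, L[13]='d', prepend. Next row=LF[13]=17
  step 15: row=17, L[17]='a', prepend. Next row=LF[17]=8
  step 16: row=8, L[8]='d', prepend. Next row=LF[8]=15
  step 17: row=15, L[15]='a', prepend. Next row=LF[15]=7
  step 18: row=7, L[7]='a', prepend. Next row=LF[7]=6
  step 19: row=6, L[6]='0', prepend. Next row=LF[6]=1
Reversed output: 0aadadcbbd10bddcaa$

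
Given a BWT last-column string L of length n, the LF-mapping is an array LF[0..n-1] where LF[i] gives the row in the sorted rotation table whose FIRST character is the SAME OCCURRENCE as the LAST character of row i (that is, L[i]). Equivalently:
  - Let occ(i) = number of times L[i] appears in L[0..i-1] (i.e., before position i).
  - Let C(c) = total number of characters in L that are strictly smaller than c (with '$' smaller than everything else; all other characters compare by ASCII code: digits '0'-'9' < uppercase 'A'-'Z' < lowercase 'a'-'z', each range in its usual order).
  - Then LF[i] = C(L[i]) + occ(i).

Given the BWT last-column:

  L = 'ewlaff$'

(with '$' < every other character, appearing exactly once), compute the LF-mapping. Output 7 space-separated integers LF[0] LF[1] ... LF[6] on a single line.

Char counts: '$':1, 'a':1, 'e':1, 'f':2, 'l':1, 'w':1
C (first-col start): C('$')=0, C('a')=1, C('e')=2, C('f')=3, C('l')=5, C('w')=6
L[0]='e': occ=0, LF[0]=C('e')+0=2+0=2
L[1]='w': occ=0, LF[1]=C('w')+0=6+0=6
L[2]='l': occ=0, LF[2]=C('l')+0=5+0=5
L[3]='a': occ=0, LF[3]=C('a')+0=1+0=1
L[4]='f': occ=0, LF[4]=C('f')+0=3+0=3
L[5]='f': occ=1, LF[5]=C('f')+1=3+1=4
L[6]='$': occ=0, LF[6]=C('$')+0=0+0=0

Answer: 2 6 5 1 3 4 0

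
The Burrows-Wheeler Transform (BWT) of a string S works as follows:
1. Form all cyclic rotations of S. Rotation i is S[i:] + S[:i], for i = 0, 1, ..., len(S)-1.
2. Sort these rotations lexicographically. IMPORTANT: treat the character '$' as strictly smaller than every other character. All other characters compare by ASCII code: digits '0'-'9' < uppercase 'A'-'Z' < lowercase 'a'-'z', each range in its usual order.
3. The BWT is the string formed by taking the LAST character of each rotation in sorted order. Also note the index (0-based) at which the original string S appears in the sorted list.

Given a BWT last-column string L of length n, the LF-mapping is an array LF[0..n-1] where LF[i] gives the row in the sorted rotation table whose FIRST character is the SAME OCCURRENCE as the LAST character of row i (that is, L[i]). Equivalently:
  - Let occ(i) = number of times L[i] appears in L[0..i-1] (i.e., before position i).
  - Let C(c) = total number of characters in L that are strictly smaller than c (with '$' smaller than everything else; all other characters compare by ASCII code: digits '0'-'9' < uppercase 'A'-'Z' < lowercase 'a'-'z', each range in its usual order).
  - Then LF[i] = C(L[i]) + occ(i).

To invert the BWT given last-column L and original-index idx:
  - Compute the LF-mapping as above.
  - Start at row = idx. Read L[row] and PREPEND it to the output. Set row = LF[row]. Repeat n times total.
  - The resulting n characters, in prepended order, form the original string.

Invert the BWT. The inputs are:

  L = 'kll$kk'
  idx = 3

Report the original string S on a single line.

LF mapping: 1 4 5 0 2 3
Walk LF starting at row 3, prepending L[row]:
  step 1: row=3, L[3]='$', prepend. Next row=LF[3]=0
  step 2: row=0, L[0]='k', prepend. Next row=LF[0]=1
  step 3: row=1, L[1]='l', prepend. Next row=LF[1]=4
  step 4: row=4, L[4]='k', prepend. Next row=LF[4]=2
  step 5: row=2, L[2]='l', prepend. Next row=LF[2]=5
  step 6: row=5, L[5]='k', prepend. Next row=LF[5]=3
Reversed output: klklk$

Answer: klklk$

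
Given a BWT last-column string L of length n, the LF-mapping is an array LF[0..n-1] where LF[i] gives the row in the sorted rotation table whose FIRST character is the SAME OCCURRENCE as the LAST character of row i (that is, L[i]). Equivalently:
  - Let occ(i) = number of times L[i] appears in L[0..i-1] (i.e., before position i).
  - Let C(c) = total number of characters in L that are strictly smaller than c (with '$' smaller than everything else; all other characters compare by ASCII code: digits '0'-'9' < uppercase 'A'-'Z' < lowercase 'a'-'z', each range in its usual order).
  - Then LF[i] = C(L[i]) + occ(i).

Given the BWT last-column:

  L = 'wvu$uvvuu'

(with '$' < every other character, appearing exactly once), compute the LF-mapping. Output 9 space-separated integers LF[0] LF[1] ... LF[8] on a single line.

Char counts: '$':1, 'u':4, 'v':3, 'w':1
C (first-col start): C('$')=0, C('u')=1, C('v')=5, C('w')=8
L[0]='w': occ=0, LF[0]=C('w')+0=8+0=8
L[1]='v': occ=0, LF[1]=C('v')+0=5+0=5
L[2]='u': occ=0, LF[2]=C('u')+0=1+0=1
L[3]='$': occ=0, LF[3]=C('$')+0=0+0=0
L[4]='u': occ=1, LF[4]=C('u')+1=1+1=2
L[5]='v': occ=1, LF[5]=C('v')+1=5+1=6
L[6]='v': occ=2, LF[6]=C('v')+2=5+2=7
L[7]='u': occ=2, LF[7]=C('u')+2=1+2=3
L[8]='u': occ=3, LF[8]=C('u')+3=1+3=4

Answer: 8 5 1 0 2 6 7 3 4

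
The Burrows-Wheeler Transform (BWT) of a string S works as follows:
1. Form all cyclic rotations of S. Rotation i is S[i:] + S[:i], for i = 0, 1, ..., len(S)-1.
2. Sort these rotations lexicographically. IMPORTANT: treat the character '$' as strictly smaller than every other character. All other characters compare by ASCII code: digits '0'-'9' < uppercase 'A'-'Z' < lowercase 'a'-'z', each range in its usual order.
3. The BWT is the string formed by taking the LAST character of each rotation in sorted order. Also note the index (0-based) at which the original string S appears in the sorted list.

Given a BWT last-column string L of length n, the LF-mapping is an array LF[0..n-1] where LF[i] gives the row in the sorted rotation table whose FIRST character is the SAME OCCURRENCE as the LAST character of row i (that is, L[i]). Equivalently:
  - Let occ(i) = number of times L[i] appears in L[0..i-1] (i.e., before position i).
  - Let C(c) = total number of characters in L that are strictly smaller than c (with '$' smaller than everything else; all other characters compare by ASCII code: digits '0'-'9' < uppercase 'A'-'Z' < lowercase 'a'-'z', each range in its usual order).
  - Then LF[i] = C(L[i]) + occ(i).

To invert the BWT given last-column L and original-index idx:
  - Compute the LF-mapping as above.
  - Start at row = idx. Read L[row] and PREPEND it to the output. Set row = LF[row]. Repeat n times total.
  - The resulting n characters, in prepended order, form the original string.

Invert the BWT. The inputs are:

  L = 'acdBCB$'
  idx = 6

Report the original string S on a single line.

LF mapping: 4 5 6 1 3 2 0
Walk LF starting at row 6, prepending L[row]:
  step 1: row=6, L[6]='$', prepend. Next row=LF[6]=0
  step 2: row=0, L[0]='a', prepend. Next row=LF[0]=4
  step 3: row=4, L[4]='C', prepend. Next row=LF[4]=3
  step 4: row=3, L[3]='B', prepend. Next row=LF[3]=1
  step 5: row=1, L[1]='c', prepend. Next row=LF[1]=5
  step 6: row=5, L[5]='B', prepend. Next row=LF[5]=2
  step 7: row=2, L[2]='d', prepend. Next row=LF[2]=6
Reversed output: dBcBCa$

Answer: dBcBCa$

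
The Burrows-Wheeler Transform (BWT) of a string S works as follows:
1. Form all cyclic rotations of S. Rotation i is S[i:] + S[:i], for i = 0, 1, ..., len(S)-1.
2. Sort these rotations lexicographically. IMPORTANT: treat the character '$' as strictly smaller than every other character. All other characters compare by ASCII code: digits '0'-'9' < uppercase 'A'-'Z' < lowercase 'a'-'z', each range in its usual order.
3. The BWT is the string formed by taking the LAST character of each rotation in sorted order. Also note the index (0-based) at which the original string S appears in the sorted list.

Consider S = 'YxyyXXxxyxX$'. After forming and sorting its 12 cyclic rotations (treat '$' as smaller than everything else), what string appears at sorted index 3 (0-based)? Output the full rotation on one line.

All 12 rotations (rotation i = S[i:]+S[:i]):
  rot[0] = YxyyXXxxyxX$
  rot[1] = xyyXXxxyxX$Y
  rot[2] = yyXXxxyxX$Yx
  rot[3] = yXXxxyxX$Yxy
  rot[4] = XXxxyxX$Yxyy
  rot[5] = XxxyxX$YxyyX
  rot[6] = xxyxX$YxyyXX
  rot[7] = xyxX$YxyyXXx
  rot[8] = yxX$YxyyXXxx
  rot[9] = xX$YxyyXXxxy
  rot[10] = X$YxyyXXxxyx
  rot[11] = $YxyyXXxxyxX
Sorted (with $ < everything):
  sorted[0] = $YxyyXXxxyxX
  sorted[1] = X$YxyyXXxxyx
  sorted[2] = XXxxyxX$Yxyy
  sorted[3] = XxxyxX$YxyyX
  sorted[4] = YxyyXXxxyxX$
  sorted[5] = xX$YxyyXXxxy
  sorted[6] = xxyxX$YxyyXX
  sorted[7] = xyxX$YxyyXXx
  sorted[8] = xyyXXxxyxX$Y
  sorted[9] = yXXxxyxX$Yxy
  sorted[10] = yxX$YxyyXXxx
  sorted[11] = yyXXxxyxX$Yx
sorted[3] = XxxyxX$YxyyX

Answer: XxxyxX$YxyyX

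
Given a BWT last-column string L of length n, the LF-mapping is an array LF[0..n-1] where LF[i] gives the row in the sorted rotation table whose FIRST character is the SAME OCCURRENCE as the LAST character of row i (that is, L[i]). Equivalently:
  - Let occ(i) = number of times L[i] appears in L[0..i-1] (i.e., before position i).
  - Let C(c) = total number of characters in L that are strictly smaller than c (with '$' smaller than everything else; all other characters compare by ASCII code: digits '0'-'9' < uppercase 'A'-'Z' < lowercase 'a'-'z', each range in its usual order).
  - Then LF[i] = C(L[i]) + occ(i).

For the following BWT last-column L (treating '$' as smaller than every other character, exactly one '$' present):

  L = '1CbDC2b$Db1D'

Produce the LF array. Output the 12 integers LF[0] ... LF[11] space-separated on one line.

Answer: 1 4 9 6 5 3 10 0 7 11 2 8

Derivation:
Char counts: '$':1, '1':2, '2':1, 'C':2, 'D':3, 'b':3
C (first-col start): C('$')=0, C('1')=1, C('2')=3, C('C')=4, C('D')=6, C('b')=9
L[0]='1': occ=0, LF[0]=C('1')+0=1+0=1
L[1]='C': occ=0, LF[1]=C('C')+0=4+0=4
L[2]='b': occ=0, LF[2]=C('b')+0=9+0=9
L[3]='D': occ=0, LF[3]=C('D')+0=6+0=6
L[4]='C': occ=1, LF[4]=C('C')+1=4+1=5
L[5]='2': occ=0, LF[5]=C('2')+0=3+0=3
L[6]='b': occ=1, LF[6]=C('b')+1=9+1=10
L[7]='$': occ=0, LF[7]=C('$')+0=0+0=0
L[8]='D': occ=1, LF[8]=C('D')+1=6+1=7
L[9]='b': occ=2, LF[9]=C('b')+2=9+2=11
L[10]='1': occ=1, LF[10]=C('1')+1=1+1=2
L[11]='D': occ=2, LF[11]=C('D')+2=6+2=8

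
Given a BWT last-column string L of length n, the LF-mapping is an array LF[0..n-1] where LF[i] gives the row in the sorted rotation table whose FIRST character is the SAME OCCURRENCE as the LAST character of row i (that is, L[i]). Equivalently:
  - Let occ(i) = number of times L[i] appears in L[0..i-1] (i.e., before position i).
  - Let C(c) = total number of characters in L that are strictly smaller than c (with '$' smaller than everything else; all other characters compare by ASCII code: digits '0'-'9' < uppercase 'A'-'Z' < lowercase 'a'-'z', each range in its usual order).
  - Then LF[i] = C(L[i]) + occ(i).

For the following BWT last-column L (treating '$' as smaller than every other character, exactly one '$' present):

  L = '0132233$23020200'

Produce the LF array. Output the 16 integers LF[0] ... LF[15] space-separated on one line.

Char counts: '$':1, '0':5, '1':1, '2':5, '3':4
C (first-col start): C('$')=0, C('0')=1, C('1')=6, C('2')=7, C('3')=12
L[0]='0': occ=0, LF[0]=C('0')+0=1+0=1
L[1]='1': occ=0, LF[1]=C('1')+0=6+0=6
L[2]='3': occ=0, LF[2]=C('3')+0=12+0=12
L[3]='2': occ=0, LF[3]=C('2')+0=7+0=7
L[4]='2': occ=1, LF[4]=C('2')+1=7+1=8
L[5]='3': occ=1, LF[5]=C('3')+1=12+1=13
L[6]='3': occ=2, LF[6]=C('3')+2=12+2=14
L[7]='$': occ=0, LF[7]=C('$')+0=0+0=0
L[8]='2': occ=2, LF[8]=C('2')+2=7+2=9
L[9]='3': occ=3, LF[9]=C('3')+3=12+3=15
L[10]='0': occ=1, LF[10]=C('0')+1=1+1=2
L[11]='2': occ=3, LF[11]=C('2')+3=7+3=10
L[12]='0': occ=2, LF[12]=C('0')+2=1+2=3
L[13]='2': occ=4, LF[13]=C('2')+4=7+4=11
L[14]='0': occ=3, LF[14]=C('0')+3=1+3=4
L[15]='0': occ=4, LF[15]=C('0')+4=1+4=5

Answer: 1 6 12 7 8 13 14 0 9 15 2 10 3 11 4 5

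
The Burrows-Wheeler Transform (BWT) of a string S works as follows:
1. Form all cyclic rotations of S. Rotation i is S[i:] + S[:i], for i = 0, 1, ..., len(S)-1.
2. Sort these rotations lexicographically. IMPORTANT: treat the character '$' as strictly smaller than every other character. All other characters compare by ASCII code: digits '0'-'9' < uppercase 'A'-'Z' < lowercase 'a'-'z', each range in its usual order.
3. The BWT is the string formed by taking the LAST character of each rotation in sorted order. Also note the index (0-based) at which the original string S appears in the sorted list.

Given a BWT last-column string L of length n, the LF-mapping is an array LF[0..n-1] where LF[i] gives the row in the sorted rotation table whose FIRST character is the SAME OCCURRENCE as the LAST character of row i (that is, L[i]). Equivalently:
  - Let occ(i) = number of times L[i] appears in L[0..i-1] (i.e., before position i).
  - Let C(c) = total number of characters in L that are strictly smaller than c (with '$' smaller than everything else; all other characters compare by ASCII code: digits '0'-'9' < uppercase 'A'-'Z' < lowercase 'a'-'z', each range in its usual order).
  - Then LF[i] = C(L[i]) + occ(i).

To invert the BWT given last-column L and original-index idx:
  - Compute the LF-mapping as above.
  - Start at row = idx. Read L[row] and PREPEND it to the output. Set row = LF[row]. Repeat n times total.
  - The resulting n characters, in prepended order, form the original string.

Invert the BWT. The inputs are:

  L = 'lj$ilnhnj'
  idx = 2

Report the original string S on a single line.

LF mapping: 5 3 0 2 6 7 1 8 4
Walk LF starting at row 2, prepending L[row]:
  step 1: row=2, L[2]='$', prepend. Next row=LF[2]=0
  step 2: row=0, L[0]='l', prepend. Next row=LF[0]=5
  step 3: row=5, L[5]='n', prepend. Next row=LF[5]=7
  step 4: row=7, L[7]='n', prepend. Next row=LF[7]=8
  step 5: row=8, L[8]='j', prepend. Next row=LF[8]=4
  step 6: row=4, L[4]='l', prepend. Next row=LF[4]=6
  step 7: row=6, L[6]='h', prepend. Next row=LF[6]=1
  step 8: row=1, L[1]='j', prepend. Next row=LF[1]=3
  step 9: row=3, L[3]='i', prepend. Next row=LF[3]=2
Reversed output: ijhljnnl$

Answer: ijhljnnl$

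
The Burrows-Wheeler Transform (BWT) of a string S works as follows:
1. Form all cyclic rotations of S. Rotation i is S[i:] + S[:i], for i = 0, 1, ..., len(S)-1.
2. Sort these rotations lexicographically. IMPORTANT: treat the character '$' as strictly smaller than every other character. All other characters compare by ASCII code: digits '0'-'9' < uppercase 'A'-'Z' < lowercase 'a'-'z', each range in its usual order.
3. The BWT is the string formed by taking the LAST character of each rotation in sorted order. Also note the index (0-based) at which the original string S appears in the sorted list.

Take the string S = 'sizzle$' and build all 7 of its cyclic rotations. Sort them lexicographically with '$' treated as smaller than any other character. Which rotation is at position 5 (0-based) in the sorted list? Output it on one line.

Answer: zle$siz

Derivation:
All 7 rotations (rotation i = S[i:]+S[:i]):
  rot[0] = sizzle$
  rot[1] = izzle$s
  rot[2] = zzle$si
  rot[3] = zle$siz
  rot[4] = le$sizz
  rot[5] = e$sizzl
  rot[6] = $sizzle
Sorted (with $ < everything):
  sorted[0] = $sizzle
  sorted[1] = e$sizzl
  sorted[2] = izzle$s
  sorted[3] = le$sizz
  sorted[4] = sizzle$
  sorted[5] = zle$siz
  sorted[6] = zzle$si
sorted[5] = zle$siz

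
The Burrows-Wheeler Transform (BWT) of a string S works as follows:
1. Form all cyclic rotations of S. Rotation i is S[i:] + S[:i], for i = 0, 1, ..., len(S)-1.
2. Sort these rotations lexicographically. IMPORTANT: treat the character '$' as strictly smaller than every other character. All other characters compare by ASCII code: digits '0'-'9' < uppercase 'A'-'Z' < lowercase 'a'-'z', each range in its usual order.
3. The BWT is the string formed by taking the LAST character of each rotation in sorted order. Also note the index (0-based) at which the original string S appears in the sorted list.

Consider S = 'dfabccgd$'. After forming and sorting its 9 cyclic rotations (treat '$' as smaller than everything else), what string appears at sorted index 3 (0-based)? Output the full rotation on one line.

All 9 rotations (rotation i = S[i:]+S[:i]):
  rot[0] = dfabccgd$
  rot[1] = fabccgd$d
  rot[2] = abccgd$df
  rot[3] = bccgd$dfa
  rot[4] = ccgd$dfab
  rot[5] = cgd$dfabc
  rot[6] = gd$dfabcc
  rot[7] = d$dfabccg
  rot[8] = $dfabccgd
Sorted (with $ < everything):
  sorted[0] = $dfabccgd
  sorted[1] = abccgd$df
  sorted[2] = bccgd$dfa
  sorted[3] = ccgd$dfab
  sorted[4] = cgd$dfabc
  sorted[5] = d$dfabccg
  sorted[6] = dfabccgd$
  sorted[7] = fabccgd$d
  sorted[8] = gd$dfabcc
sorted[3] = ccgd$dfab

Answer: ccgd$dfab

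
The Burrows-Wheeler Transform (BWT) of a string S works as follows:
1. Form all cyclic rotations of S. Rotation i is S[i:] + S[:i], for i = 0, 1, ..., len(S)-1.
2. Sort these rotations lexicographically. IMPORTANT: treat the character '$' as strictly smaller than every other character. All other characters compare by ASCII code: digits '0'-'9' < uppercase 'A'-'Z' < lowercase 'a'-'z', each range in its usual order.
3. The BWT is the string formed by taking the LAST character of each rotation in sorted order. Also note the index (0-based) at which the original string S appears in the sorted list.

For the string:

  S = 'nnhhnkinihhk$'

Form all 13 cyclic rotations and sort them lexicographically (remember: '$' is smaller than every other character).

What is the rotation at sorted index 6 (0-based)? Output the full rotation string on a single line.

Answer: inihhk$nnhhnk

Derivation:
All 13 rotations (rotation i = S[i:]+S[:i]):
  rot[0] = nnhhnkinihhk$
  rot[1] = nhhnkinihhk$n
  rot[2] = hhnkinihhk$nn
  rot[3] = hnkinihhk$nnh
  rot[4] = nkinihhk$nnhh
  rot[5] = kinihhk$nnhhn
  rot[6] = inihhk$nnhhnk
  rot[7] = nihhk$nnhhnki
  rot[8] = ihhk$nnhhnkin
  rot[9] = hhk$nnhhnkini
  rot[10] = hk$nnhhnkinih
  rot[11] = k$nnhhnkinihh
  rot[12] = $nnhhnkinihhk
Sorted (with $ < everything):
  sorted[0] = $nnhhnkinihhk
  sorted[1] = hhk$nnhhnkini
  sorted[2] = hhnkinihhk$nn
  sorted[3] = hk$nnhhnkinih
  sorted[4] = hnkinihhk$nnh
  sorted[5] = ihhk$nnhhnkin
  sorted[6] = inihhk$nnhhnk
  sorted[7] = k$nnhhnkinihh
  sorted[8] = kinihhk$nnhhn
  sorted[9] = nhhnkinihhk$n
  sorted[10] = nihhk$nnhhnki
  sorted[11] = nkinihhk$nnhh
  sorted[12] = nnhhnkinihhk$
sorted[6] = inihhk$nnhhnk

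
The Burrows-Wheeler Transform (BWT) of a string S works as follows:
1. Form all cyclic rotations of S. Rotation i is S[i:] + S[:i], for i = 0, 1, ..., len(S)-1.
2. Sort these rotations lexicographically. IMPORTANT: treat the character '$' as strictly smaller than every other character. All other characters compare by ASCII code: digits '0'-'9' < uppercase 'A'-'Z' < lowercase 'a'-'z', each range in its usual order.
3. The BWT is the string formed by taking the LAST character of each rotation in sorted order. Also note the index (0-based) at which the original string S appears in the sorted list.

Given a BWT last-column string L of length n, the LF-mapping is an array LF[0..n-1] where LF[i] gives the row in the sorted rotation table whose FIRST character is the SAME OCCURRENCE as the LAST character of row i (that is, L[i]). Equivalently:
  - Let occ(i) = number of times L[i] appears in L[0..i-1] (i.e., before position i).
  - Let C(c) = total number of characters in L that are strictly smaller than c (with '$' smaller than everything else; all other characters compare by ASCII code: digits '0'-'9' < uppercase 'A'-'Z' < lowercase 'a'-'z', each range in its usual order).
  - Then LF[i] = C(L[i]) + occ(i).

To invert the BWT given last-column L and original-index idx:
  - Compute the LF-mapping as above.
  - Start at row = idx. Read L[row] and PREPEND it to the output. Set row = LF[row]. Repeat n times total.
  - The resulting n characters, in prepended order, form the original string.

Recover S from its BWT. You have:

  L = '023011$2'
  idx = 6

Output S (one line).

Answer: 2301120$

Derivation:
LF mapping: 1 5 7 2 3 4 0 6
Walk LF starting at row 6, prepending L[row]:
  step 1: row=6, L[6]='$', prepend. Next row=LF[6]=0
  step 2: row=0, L[0]='0', prepend. Next row=LF[0]=1
  step 3: row=1, L[1]='2', prepend. Next row=LF[1]=5
  step 4: row=5, L[5]='1', prepend. Next row=LF[5]=4
  step 5: row=4, L[4]='1', prepend. Next row=LF[4]=3
  step 6: row=3, L[3]='0', prepend. Next row=LF[3]=2
  step 7: row=2, L[2]='3', prepend. Next row=LF[2]=7
  step 8: row=7, L[7]='2', prepend. Next row=LF[7]=6
Reversed output: 2301120$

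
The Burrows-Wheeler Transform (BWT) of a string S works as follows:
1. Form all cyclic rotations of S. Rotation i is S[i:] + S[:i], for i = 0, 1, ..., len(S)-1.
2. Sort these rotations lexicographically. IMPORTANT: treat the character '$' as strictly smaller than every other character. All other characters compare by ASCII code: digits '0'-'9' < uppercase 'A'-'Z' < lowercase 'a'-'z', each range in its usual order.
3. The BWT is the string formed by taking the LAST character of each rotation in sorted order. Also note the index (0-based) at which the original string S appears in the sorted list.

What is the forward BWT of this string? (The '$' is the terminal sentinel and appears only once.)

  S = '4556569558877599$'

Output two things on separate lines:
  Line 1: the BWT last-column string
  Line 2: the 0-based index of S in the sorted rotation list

Answer: 9$495657557885965
1

Derivation:
All 17 rotations (rotation i = S[i:]+S[:i]):
  rot[0] = 4556569558877599$
  rot[1] = 556569558877599$4
  rot[2] = 56569558877599$45
  rot[3] = 6569558877599$455
  rot[4] = 569558877599$4556
  rot[5] = 69558877599$45565
  rot[6] = 9558877599$455656
  rot[7] = 558877599$4556569
  rot[8] = 58877599$45565695
  rot[9] = 8877599$455656955
  rot[10] = 877599$4556569558
  rot[11] = 77599$45565695588
  rot[12] = 7599$455656955887
  rot[13] = 599$4556569558877
  rot[14] = 99$45565695588775
  rot[15] = 9$455656955887759
  rot[16] = $4556569558877599
Sorted (with $ < everything):
  sorted[0] = $4556569558877599  (last char: '9')
  sorted[1] = 4556569558877599$  (last char: '$')
  sorted[2] = 556569558877599$4  (last char: '4')
  sorted[3] = 558877599$4556569  (last char: '9')
  sorted[4] = 56569558877599$45  (last char: '5')
  sorted[5] = 569558877599$4556  (last char: '6')
  sorted[6] = 58877599$45565695  (last char: '5')
  sorted[7] = 599$4556569558877  (last char: '7')
  sorted[8] = 6569558877599$455  (last char: '5')
  sorted[9] = 69558877599$45565  (last char: '5')
  sorted[10] = 7599$455656955887  (last char: '7')
  sorted[11] = 77599$45565695588  (last char: '8')
  sorted[12] = 877599$4556569558  (last char: '8')
  sorted[13] = 8877599$455656955  (last char: '5')
  sorted[14] = 9$455656955887759  (last char: '9')
  sorted[15] = 9558877599$455656  (last char: '6')
  sorted[16] = 99$45565695588775  (last char: '5')
Last column: 9$495657557885965
Original string S is at sorted index 1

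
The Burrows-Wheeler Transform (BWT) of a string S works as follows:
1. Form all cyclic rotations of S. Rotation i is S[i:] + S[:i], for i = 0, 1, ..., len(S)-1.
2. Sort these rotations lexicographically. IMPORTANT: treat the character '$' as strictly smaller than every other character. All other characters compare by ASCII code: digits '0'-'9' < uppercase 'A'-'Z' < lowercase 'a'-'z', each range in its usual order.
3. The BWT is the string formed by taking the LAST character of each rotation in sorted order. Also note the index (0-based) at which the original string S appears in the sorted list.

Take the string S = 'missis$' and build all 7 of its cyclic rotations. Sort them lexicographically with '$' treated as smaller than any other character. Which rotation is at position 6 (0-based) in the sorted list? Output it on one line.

Answer: ssis$mi

Derivation:
All 7 rotations (rotation i = S[i:]+S[:i]):
  rot[0] = missis$
  rot[1] = issis$m
  rot[2] = ssis$mi
  rot[3] = sis$mis
  rot[4] = is$miss
  rot[5] = s$missi
  rot[6] = $missis
Sorted (with $ < everything):
  sorted[0] = $missis
  sorted[1] = is$miss
  sorted[2] = issis$m
  sorted[3] = missis$
  sorted[4] = s$missi
  sorted[5] = sis$mis
  sorted[6] = ssis$mi
sorted[6] = ssis$mi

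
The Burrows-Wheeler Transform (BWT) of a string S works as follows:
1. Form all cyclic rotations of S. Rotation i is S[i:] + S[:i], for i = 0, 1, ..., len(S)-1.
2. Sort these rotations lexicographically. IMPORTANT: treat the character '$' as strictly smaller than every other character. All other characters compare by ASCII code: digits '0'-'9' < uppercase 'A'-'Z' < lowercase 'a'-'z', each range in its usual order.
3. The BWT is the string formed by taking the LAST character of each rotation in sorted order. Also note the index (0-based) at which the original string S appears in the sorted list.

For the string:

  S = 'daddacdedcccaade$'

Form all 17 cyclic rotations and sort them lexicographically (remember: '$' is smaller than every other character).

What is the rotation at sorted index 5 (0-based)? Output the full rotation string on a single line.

Answer: caade$daddacdedcc

Derivation:
All 17 rotations (rotation i = S[i:]+S[:i]):
  rot[0] = daddacdedcccaade$
  rot[1] = addacdedcccaade$d
  rot[2] = ddacdedcccaade$da
  rot[3] = dacdedcccaade$dad
  rot[4] = acdedcccaade$dadd
  rot[5] = cdedcccaade$dadda
  rot[6] = dedcccaade$daddac
  rot[7] = edcccaade$daddacd
  rot[8] = dcccaade$daddacde
  rot[9] = cccaade$daddacded
  rot[10] = ccaade$daddacdedc
  rot[11] = caade$daddacdedcc
  rot[12] = aade$daddacdedccc
  rot[13] = ade$daddacdedccca
  rot[14] = de$daddacdedcccaa
  rot[15] = e$daddacdedcccaad
  rot[16] = $daddacdedcccaade
Sorted (with $ < everything):
  sorted[0] = $daddacdedcccaade
  sorted[1] = aade$daddacdedccc
  sorted[2] = acdedcccaade$dadd
  sorted[3] = addacdedcccaade$d
  sorted[4] = ade$daddacdedccca
  sorted[5] = caade$daddacdedcc
  sorted[6] = ccaade$daddacdedc
  sorted[7] = cccaade$daddacded
  sorted[8] = cdedcccaade$dadda
  sorted[9] = dacdedcccaade$dad
  sorted[10] = daddacdedcccaade$
  sorted[11] = dcccaade$daddacde
  sorted[12] = ddacdedcccaade$da
  sorted[13] = de$daddacdedcccaa
  sorted[14] = dedcccaade$daddac
  sorted[15] = e$daddacdedcccaad
  sorted[16] = edcccaade$daddacd
sorted[5] = caade$daddacdedcc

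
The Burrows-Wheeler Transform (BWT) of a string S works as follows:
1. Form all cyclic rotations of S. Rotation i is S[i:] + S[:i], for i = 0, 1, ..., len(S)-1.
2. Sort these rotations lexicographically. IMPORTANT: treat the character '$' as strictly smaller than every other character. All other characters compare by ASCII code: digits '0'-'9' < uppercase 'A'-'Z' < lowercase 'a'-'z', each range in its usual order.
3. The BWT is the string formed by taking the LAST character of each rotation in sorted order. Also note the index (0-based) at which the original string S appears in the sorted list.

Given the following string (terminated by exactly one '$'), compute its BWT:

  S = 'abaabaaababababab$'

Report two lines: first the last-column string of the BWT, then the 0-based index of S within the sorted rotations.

Answer: bbbaba$bbbaaaaaaaa
6

Derivation:
All 18 rotations (rotation i = S[i:]+S[:i]):
  rot[0] = abaabaaababababab$
  rot[1] = baabaaababababab$a
  rot[2] = aabaaababababab$ab
  rot[3] = abaaababababab$aba
  rot[4] = baaababababab$abaa
  rot[5] = aaababababab$abaab
  rot[6] = aababababab$abaaba
  rot[7] = ababababab$abaabaa
  rot[8] = babababab$abaabaaa
  rot[9] = abababab$abaabaaab
  rot[10] = bababab$abaabaaaba
  rot[11] = ababab$abaabaaabab
  rot[12] = babab$abaabaaababa
  rot[13] = abab$abaabaaababab
  rot[14] = bab$abaabaaabababa
  rot[15] = ab$abaabaaabababab
  rot[16] = b$abaabaaababababa
  rot[17] = $abaabaaababababab
Sorted (with $ < everything):
  sorted[0] = $abaabaaababababab  (last char: 'b')
  sorted[1] = aaababababab$abaab  (last char: 'b')
  sorted[2] = aabaaababababab$ab  (last char: 'b')
  sorted[3] = aababababab$abaaba  (last char: 'a')
  sorted[4] = ab$abaabaaabababab  (last char: 'b')
  sorted[5] = abaaababababab$aba  (last char: 'a')
  sorted[6] = abaabaaababababab$  (last char: '$')
  sorted[7] = abab$abaabaaababab  (last char: 'b')
  sorted[8] = ababab$abaabaaabab  (last char: 'b')
  sorted[9] = abababab$abaabaaab  (last char: 'b')
  sorted[10] = ababababab$abaabaa  (last char: 'a')
  sorted[11] = b$abaabaaababababa  (last char: 'a')
  sorted[12] = baaababababab$abaa  (last char: 'a')
  sorted[13] = baabaaababababab$a  (last char: 'a')
  sorted[14] = bab$abaabaaabababa  (last char: 'a')
  sorted[15] = babab$abaabaaababa  (last char: 'a')
  sorted[16] = bababab$abaabaaaba  (last char: 'a')
  sorted[17] = babababab$abaabaaa  (last char: 'a')
Last column: bbbaba$bbbaaaaaaaa
Original string S is at sorted index 6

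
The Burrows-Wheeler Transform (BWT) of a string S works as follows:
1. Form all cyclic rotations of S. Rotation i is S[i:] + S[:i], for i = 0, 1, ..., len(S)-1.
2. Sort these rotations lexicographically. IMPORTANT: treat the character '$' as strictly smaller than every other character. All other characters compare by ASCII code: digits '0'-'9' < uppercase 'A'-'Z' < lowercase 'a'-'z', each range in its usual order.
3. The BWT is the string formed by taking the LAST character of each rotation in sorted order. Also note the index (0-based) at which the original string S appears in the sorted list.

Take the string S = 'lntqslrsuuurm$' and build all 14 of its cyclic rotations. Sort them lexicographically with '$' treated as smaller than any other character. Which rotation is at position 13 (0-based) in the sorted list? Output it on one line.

All 14 rotations (rotation i = S[i:]+S[:i]):
  rot[0] = lntqslrsuuurm$
  rot[1] = ntqslrsuuurm$l
  rot[2] = tqslrsuuurm$ln
  rot[3] = qslrsuuurm$lnt
  rot[4] = slrsuuurm$lntq
  rot[5] = lrsuuurm$lntqs
  rot[6] = rsuuurm$lntqsl
  rot[7] = suuurm$lntqslr
  rot[8] = uuurm$lntqslrs
  rot[9] = uurm$lntqslrsu
  rot[10] = urm$lntqslrsuu
  rot[11] = rm$lntqslrsuuu
  rot[12] = m$lntqslrsuuur
  rot[13] = $lntqslrsuuurm
Sorted (with $ < everything):
  sorted[0] = $lntqslrsuuurm
  sorted[1] = lntqslrsuuurm$
  sorted[2] = lrsuuurm$lntqs
  sorted[3] = m$lntqslrsuuur
  sorted[4] = ntqslrsuuurm$l
  sorted[5] = qslrsuuurm$lnt
  sorted[6] = rm$lntqslrsuuu
  sorted[7] = rsuuurm$lntqsl
  sorted[8] = slrsuuurm$lntq
  sorted[9] = suuurm$lntqslr
  sorted[10] = tqslrsuuurm$ln
  sorted[11] = urm$lntqslrsuu
  sorted[12] = uurm$lntqslrsu
  sorted[13] = uuurm$lntqslrs
sorted[13] = uuurm$lntqslrs

Answer: uuurm$lntqslrs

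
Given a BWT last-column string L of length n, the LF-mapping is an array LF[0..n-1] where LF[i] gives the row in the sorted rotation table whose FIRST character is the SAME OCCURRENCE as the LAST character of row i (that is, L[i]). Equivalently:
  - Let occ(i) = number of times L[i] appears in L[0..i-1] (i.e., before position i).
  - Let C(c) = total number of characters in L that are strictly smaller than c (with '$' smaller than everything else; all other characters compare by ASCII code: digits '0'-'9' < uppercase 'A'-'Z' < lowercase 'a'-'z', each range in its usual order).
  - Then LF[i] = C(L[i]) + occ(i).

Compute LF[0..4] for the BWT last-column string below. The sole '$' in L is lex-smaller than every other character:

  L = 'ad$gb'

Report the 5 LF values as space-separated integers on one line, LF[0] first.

Answer: 1 3 0 4 2

Derivation:
Char counts: '$':1, 'a':1, 'b':1, 'd':1, 'g':1
C (first-col start): C('$')=0, C('a')=1, C('b')=2, C('d')=3, C('g')=4
L[0]='a': occ=0, LF[0]=C('a')+0=1+0=1
L[1]='d': occ=0, LF[1]=C('d')+0=3+0=3
L[2]='$': occ=0, LF[2]=C('$')+0=0+0=0
L[3]='g': occ=0, LF[3]=C('g')+0=4+0=4
L[4]='b': occ=0, LF[4]=C('b')+0=2+0=2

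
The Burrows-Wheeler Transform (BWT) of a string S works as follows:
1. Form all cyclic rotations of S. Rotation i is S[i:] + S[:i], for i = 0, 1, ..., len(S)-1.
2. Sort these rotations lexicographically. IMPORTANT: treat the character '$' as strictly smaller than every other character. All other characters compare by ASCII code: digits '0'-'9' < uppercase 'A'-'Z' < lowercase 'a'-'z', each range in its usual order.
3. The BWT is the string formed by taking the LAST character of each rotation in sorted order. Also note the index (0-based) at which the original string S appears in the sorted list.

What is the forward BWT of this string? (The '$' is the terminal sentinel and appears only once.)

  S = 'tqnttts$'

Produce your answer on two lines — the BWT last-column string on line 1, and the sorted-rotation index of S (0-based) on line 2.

Answer: sqtt$ttn
4

Derivation:
All 8 rotations (rotation i = S[i:]+S[:i]):
  rot[0] = tqnttts$
  rot[1] = qnttts$t
  rot[2] = nttts$tq
  rot[3] = ttts$tqn
  rot[4] = tts$tqnt
  rot[5] = ts$tqntt
  rot[6] = s$tqnttt
  rot[7] = $tqnttts
Sorted (with $ < everything):
  sorted[0] = $tqnttts  (last char: 's')
  sorted[1] = nttts$tq  (last char: 'q')
  sorted[2] = qnttts$t  (last char: 't')
  sorted[3] = s$tqnttt  (last char: 't')
  sorted[4] = tqnttts$  (last char: '$')
  sorted[5] = ts$tqntt  (last char: 't')
  sorted[6] = tts$tqnt  (last char: 't')
  sorted[7] = ttts$tqn  (last char: 'n')
Last column: sqtt$ttn
Original string S is at sorted index 4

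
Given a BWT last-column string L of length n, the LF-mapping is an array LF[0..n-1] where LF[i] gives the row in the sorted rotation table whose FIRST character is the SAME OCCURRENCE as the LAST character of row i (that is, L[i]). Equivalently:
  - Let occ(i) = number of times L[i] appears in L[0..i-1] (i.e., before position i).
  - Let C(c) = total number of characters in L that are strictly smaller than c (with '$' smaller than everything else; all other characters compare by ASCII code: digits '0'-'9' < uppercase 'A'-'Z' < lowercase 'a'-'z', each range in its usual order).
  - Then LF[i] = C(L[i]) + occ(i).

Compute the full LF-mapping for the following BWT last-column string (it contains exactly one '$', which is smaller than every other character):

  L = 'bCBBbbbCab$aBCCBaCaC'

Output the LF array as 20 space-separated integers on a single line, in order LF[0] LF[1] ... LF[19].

Char counts: '$':1, 'B':4, 'C':6, 'a':4, 'b':5
C (first-col start): C('$')=0, C('B')=1, C('C')=5, C('a')=11, C('b')=15
L[0]='b': occ=0, LF[0]=C('b')+0=15+0=15
L[1]='C': occ=0, LF[1]=C('C')+0=5+0=5
L[2]='B': occ=0, LF[2]=C('B')+0=1+0=1
L[3]='B': occ=1, LF[3]=C('B')+1=1+1=2
L[4]='b': occ=1, LF[4]=C('b')+1=15+1=16
L[5]='b': occ=2, LF[5]=C('b')+2=15+2=17
L[6]='b': occ=3, LF[6]=C('b')+3=15+3=18
L[7]='C': occ=1, LF[7]=C('C')+1=5+1=6
L[8]='a': occ=0, LF[8]=C('a')+0=11+0=11
L[9]='b': occ=4, LF[9]=C('b')+4=15+4=19
L[10]='$': occ=0, LF[10]=C('$')+0=0+0=0
L[11]='a': occ=1, LF[11]=C('a')+1=11+1=12
L[12]='B': occ=2, LF[12]=C('B')+2=1+2=3
L[13]='C': occ=2, LF[13]=C('C')+2=5+2=7
L[14]='C': occ=3, LF[14]=C('C')+3=5+3=8
L[15]='B': occ=3, LF[15]=C('B')+3=1+3=4
L[16]='a': occ=2, LF[16]=C('a')+2=11+2=13
L[17]='C': occ=4, LF[17]=C('C')+4=5+4=9
L[18]='a': occ=3, LF[18]=C('a')+3=11+3=14
L[19]='C': occ=5, LF[19]=C('C')+5=5+5=10

Answer: 15 5 1 2 16 17 18 6 11 19 0 12 3 7 8 4 13 9 14 10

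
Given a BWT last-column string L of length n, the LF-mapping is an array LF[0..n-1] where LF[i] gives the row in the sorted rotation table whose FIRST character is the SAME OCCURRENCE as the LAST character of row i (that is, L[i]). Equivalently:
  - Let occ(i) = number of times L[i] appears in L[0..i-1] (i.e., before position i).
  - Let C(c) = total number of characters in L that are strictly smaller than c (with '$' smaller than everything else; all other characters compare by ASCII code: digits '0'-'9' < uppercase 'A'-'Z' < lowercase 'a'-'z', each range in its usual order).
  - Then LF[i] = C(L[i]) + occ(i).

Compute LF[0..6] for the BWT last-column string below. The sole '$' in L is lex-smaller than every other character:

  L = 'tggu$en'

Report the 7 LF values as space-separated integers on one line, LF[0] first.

Char counts: '$':1, 'e':1, 'g':2, 'n':1, 't':1, 'u':1
C (first-col start): C('$')=0, C('e')=1, C('g')=2, C('n')=4, C('t')=5, C('u')=6
L[0]='t': occ=0, LF[0]=C('t')+0=5+0=5
L[1]='g': occ=0, LF[1]=C('g')+0=2+0=2
L[2]='g': occ=1, LF[2]=C('g')+1=2+1=3
L[3]='u': occ=0, LF[3]=C('u')+0=6+0=6
L[4]='$': occ=0, LF[4]=C('$')+0=0+0=0
L[5]='e': occ=0, LF[5]=C('e')+0=1+0=1
L[6]='n': occ=0, LF[6]=C('n')+0=4+0=4

Answer: 5 2 3 6 0 1 4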